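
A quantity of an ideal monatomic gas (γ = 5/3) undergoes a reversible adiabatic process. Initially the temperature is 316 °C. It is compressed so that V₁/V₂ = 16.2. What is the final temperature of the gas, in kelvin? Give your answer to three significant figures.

T₂ ≈ 3770 K

For a reversible adiabat TV^(γ−1) is constant, so T₂ = T₁ (V₁/V₂)^(γ−1).
T₁ = 316 °C = 589.1 K.
T₂ = 589.1 × 16.2^(2/3) = 3772 K.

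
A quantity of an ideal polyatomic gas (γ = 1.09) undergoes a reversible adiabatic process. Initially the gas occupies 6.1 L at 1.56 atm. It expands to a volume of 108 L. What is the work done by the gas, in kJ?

W ≈ 2.44 kJ

P₂ = P₁(V₁/V₂)^γ = 1.56×(6.1/108)^(1.09) = 0.06803 atm.
For a reversible adiabat, W_by_gas = (P₁V₁ − P₂V₂)/(γ−1).
W_by = (158100×0.0061 − 6893×0.108) / (0.09) = 2442 J.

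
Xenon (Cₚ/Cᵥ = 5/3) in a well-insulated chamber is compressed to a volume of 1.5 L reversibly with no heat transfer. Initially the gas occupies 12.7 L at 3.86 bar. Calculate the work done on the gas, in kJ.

P₂ = P₁(V₁/V₂)^γ = 3.86×(12.7/1.5)^(5/3) = 135.8 bar.
For a reversible adiabat, W_by_gas = (P₁V₁ − P₂V₂)/(γ−1).
W_by = (386000×0.0127 − 1.358×10^7×0.0015) / (2/3) = -23190 J.
W_on_gas = −W_by = 23190 J.

W ≈ 23.2 kJ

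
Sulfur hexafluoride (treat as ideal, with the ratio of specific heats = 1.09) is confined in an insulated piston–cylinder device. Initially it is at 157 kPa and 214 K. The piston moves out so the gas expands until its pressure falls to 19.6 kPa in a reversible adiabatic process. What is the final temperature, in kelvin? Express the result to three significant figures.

Along an adiabat T P^((1−γ)/γ) is constant, so T₂ = T₁ (P₂/P₁)^((γ−1)/γ).
T₂ = 214 × (19.6/157)^(0.0826) = 180.2 K.

T₂ ≈ 180 K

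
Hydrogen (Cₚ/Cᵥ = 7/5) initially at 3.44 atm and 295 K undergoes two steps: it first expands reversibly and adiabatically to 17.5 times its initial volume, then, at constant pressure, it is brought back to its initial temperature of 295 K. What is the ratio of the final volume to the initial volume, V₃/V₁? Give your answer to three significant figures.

Adiabatic step: V₂/V₁ = 17.5; T₂ = T₁·(1/17.5)^(2/5) = 93.89 K.
Isobaric step: V₃/V₂ = T₃/T₂ = 295/93.89.
V₃/V₁ = (V₂/V₁)(V₃/V₂) = 17.5 × (295/93.89) = 54.99.

V₃/V₁ ≈ 55.0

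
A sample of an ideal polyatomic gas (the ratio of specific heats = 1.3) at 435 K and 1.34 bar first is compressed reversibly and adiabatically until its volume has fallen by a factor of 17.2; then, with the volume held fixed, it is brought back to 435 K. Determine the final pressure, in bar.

P₃ ≈ 23.0 bar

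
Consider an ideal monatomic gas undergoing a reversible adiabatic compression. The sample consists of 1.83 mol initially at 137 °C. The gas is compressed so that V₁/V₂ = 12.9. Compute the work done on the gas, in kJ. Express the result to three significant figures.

W ≈ 42.1 kJ

Adiabatic: T₁V₁^(γ−1) = T₂V₂^(γ−1) ⇒ T₂ = T₁ (V₁/V₂)^(γ−1).
γ = 5/3 for a monatomic ideal gas, so γ−1 = 2/3.
T₁ = 137 °C = 410.1 K.
T₂ = 410.1 × 12.9^(2/3) = 2256 K.
Q = 0, so ΔU = W_on_gas = nCᵥΔT with Cᵥ = R/(γ−1) = 12.47 J/(mol·K).
ΔU = 1.83 × 12.47 × (2256 − 410.1) = 42130 J.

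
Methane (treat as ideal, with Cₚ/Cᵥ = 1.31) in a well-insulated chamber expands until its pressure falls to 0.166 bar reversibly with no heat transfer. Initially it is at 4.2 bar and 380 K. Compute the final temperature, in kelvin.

Along an adiabat T P^((1−γ)/γ) is constant, so T₂ = T₁ (P₂/P₁)^((γ−1)/γ).
T₂ = 380 × (0.166/4.2)^(0.237) = 176.9 K.

T₂ ≈ 177 K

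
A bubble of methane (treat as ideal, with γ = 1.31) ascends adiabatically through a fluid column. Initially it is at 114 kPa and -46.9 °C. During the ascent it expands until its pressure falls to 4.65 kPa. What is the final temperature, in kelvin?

Along an adiabat T P^((1−γ)/γ) is constant, so T₂ = T₁ (P₂/P₁)^((γ−1)/γ).
T₁ = -46.9 °C = 226.2 K.
T₂ = 226.2 × (4.65/114)^(0.237) = 106.1 K.

T₂ ≈ 106 K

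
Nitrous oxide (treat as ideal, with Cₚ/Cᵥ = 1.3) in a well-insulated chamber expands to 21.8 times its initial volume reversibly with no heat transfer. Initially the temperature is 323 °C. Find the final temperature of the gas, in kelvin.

T₂ ≈ 236 K

For a reversible adiabat TV^(γ−1) is constant, so T₂ = T₁ (V₁/V₂)^(γ−1).
T₁ = 323 °C = 596.1 K.
T₂ = 596.1 × (1/21.8)^(0.3) = 236.5 K.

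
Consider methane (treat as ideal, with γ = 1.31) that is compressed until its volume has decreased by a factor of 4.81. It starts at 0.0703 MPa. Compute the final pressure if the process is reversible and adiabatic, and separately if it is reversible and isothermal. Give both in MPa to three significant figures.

adiabatic: 0.550 MPa; isothermal: 0.338 MPa

Isothermal: P₂ = P₁(V₁/V₂) = 0.0703×4.81 = 0.3381 MPa.
Adiabatic: P₂ = P₁(V₁/V₂)^γ = 0.0703×4.81^(1.31) = 0.5503 MPa.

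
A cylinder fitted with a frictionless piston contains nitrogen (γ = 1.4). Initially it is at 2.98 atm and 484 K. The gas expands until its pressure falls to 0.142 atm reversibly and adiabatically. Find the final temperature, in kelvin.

Adiabatic: T₂/T₁ = (P₂/P₁)^((γ−1)/γ).
T₂ = 484 × (0.142/2.98)^(0.286) = 202.8 K.

T₂ ≈ 203 K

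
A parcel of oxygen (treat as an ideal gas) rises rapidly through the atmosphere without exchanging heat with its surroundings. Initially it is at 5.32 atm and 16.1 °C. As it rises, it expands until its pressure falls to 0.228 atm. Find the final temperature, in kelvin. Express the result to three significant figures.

T₂ ≈ 118 K

Along an adiabat T P^((1−γ)/γ) is constant, so T₂ = T₁ (P₂/P₁)^((γ−1)/γ).
For a diatomic ideal gas γ = 7/5, so (γ−1)/γ = 2/7.
T₁ = 16.1 °C = 289.2 K.
T₂ = 289.2 × (0.228/5.32)^(2/7) = 117.6 K.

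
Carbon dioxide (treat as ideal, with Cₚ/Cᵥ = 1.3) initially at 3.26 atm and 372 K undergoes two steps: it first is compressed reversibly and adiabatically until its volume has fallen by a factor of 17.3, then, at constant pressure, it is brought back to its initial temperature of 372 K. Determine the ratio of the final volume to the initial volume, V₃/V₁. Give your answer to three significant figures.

V₃/V₁ ≈ 0.0246

Adiabatic step: V₂/V₁ = 0.0578; T₂ = T₁·17.3^(0.3) = 874.9 K.
Isobaric step: V₃/V₂ = T₃/T₂ = 372/874.9.
V₃/V₁ = (V₂/V₁)(V₃/V₂) = 0.0578 × (372/874.9) = 0.02458.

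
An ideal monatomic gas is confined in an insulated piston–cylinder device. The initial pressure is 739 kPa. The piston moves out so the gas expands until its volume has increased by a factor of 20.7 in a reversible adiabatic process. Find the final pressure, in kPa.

P₂ ≈ 4.74 kPa

Since PV^γ is constant along a reversible adiabat, P₂ = P₁ (V₁/V₂)^γ.
For a monatomic ideal gas γ = 5/3.
P₂ = 739 × (1/20.7)^(5/3) = 4.735 kPa.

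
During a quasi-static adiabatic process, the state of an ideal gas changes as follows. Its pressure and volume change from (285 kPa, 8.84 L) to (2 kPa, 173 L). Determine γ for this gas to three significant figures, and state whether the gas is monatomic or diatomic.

γ ≈ 1.67; monatomic

PV^γ = const ⇒ γ = ln(P₂/P₁) / ln(V₁/V₂).
γ = ln(2/285) / ln(8.84/173) = 1.668.
γ ≈ 1.67 is close to 5/3, so the gas is monatomic.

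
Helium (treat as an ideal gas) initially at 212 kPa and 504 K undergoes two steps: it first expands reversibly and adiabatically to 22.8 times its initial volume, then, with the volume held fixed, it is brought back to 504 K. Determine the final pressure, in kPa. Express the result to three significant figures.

P₃ ≈ 9.30 kPa

For a monatomic ideal gas γ = 5/3.
Adiabatic step (PV^γ = const): P₂ = 212×(1/22.8)^(5/3) = 1.156 kPa; T₂ = 504×(1/22.8)^(2/3) = 62.68 K.
Isochoric: P₃ = P₂(T₃/T₂) = 1.156 × (504/62.68) = 9.298 kPa.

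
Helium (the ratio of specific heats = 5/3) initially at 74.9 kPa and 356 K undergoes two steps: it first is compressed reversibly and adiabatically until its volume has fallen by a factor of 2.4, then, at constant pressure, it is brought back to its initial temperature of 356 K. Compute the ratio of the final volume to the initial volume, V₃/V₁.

V₃/V₁ ≈ 0.232

Adiabatic step: V₂/V₁ = 0.4167; T₂ = T₁·2.4^(2/3) = 638.2 K.
Isobaric step: V₃/V₂ = T₃/T₂ = 356/638.2.
V₃/V₁ = (V₂/V₁)(V₃/V₂) = 0.4167 × (356/638.2) = 0.2324.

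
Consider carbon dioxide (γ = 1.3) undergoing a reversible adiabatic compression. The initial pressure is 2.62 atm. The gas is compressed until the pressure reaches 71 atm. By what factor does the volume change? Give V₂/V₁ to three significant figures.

V₂/V₁ ≈ 0.0790

From PV^γ = const, V₂/V₁ = (P₁/P₂)^(1/γ).
V₂/V₁ = (2.62/71)^(0.769) = 0.07902.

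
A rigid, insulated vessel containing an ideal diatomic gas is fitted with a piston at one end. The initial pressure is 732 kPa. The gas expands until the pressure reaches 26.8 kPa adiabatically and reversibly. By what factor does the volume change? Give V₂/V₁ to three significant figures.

V₂/V₁ ≈ 10.6

From PV^γ = const, V₂/V₁ = (P₁/P₂)^(1/γ).
For a diatomic ideal gas γ = 7/5.
V₂/V₁ = (732/26.8)^(5/7) = 10.62.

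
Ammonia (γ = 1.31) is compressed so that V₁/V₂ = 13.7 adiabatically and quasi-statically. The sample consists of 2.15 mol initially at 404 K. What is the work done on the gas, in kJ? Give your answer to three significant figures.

Adiabatic: T₁V₁^(γ−1) = T₂V₂^(γ−1) ⇒ T₂ = T₁ (V₁/V₂)^(γ−1).
T₂ = 404 × 13.7^(0.31) = 909.4 K.
Q = 0, so ΔU = W_on_gas = nCᵥΔT with Cᵥ = R/(γ−1) = 26.82 J/(mol·K).
ΔU = 2.15 × 26.82 × (909.4 − 404) = 29140 J.

W ≈ 29.1 kJ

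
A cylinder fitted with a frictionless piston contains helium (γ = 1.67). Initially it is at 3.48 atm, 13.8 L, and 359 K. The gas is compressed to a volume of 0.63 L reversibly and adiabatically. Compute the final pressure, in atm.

P₂ ≈ 603 atm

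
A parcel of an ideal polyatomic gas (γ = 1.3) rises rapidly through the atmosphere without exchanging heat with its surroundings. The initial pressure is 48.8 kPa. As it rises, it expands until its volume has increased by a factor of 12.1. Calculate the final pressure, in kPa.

P₂ ≈ 1.91 kPa

Adiabatic: P₁V₁^γ = P₂V₂^γ ⇒ P₂ = P₁ (V₁/V₂)^γ.
P₂ = 48.8 × (1/12.1)^(1.3) = 1.909 kPa.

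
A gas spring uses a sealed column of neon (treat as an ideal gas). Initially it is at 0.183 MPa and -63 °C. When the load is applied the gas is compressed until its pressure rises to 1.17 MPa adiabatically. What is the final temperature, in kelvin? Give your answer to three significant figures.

Adiabatic: T₂/T₁ = (P₂/P₁)^((γ−1)/γ).
For a monatomic ideal gas γ = 5/3, so (γ−1)/γ = 2/5.
T₁ = -63 °C = 210.1 K.
T₂ = 210.1 × (1.17/0.183)^(2/5) = 441.4 K.

T₂ ≈ 441 K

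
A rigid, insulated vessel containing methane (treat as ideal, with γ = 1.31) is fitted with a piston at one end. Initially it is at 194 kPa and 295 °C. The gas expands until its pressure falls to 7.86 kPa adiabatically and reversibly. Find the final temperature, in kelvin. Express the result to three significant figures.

Adiabatic: T₂/T₁ = (P₂/P₁)^((γ−1)/γ).
T₁ = 295 °C = 568.1 K.
T₂ = 568.1 × (7.86/194)^(0.237) = 266.1 K.

T₂ ≈ 266 K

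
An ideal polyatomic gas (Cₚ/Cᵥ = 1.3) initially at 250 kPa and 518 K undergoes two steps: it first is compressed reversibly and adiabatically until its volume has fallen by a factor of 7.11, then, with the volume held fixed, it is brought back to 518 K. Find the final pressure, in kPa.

P₃ ≈ 1780 kPa

Adiabatic step (PV^γ = const): P₂ = 250×7.11^(1.3) = 3202 kPa; T₂ = 518×7.11^(0.3) = 933 K.
Isochoric: P₃ = P₂(T₃/T₂) = 3202 × (518/933) = 1778 kPa.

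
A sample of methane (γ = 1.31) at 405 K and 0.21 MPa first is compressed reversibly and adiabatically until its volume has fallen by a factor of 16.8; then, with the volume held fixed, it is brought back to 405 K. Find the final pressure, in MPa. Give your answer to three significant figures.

Adiabatic step (PV^γ = const): P₂ = 0.21×16.8^(1.31) = 8.46 MPa; T₂ = 405×16.8^(0.31) = 971.2 K.
Isochoric: P₃ = P₂(T₃/T₂) = 8.46 × (405/971.2) = 3.528 MPa.

P₃ ≈ 3.53 MPa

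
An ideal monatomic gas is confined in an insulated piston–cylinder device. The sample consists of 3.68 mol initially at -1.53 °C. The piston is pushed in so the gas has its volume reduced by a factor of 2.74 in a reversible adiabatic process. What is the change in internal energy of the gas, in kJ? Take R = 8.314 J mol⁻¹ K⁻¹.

For a reversible adiabat TV^(γ−1) is constant, so T₂ = T₁ (V₁/V₂)^(γ−1).
γ = 5/3 for a monatomic ideal gas, so γ−1 = 2/3.
T₁ = -1.53 °C = 271.6 K.
T₂ = 271.6 × 2.74^(2/3) = 531.9 K.
Q = 0, so ΔU = W_on_gas = nCᵥΔT with Cᵥ = R/(γ−1) = 12.47 J/(mol·K).
ΔU = 3.68 × 12.47 × (531.9 − 271.6) = 11940 J.

ΔU ≈ 11.9 kJ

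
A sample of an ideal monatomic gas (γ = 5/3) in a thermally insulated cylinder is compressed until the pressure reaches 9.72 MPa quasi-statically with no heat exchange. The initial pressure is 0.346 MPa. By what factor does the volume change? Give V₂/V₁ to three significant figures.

V₂/V₁ ≈ 0.135

From PV^γ = const, V₂/V₁ = (P₁/P₂)^(1/γ).
V₂/V₁ = (0.346/9.72)^(3/5) = 0.1352.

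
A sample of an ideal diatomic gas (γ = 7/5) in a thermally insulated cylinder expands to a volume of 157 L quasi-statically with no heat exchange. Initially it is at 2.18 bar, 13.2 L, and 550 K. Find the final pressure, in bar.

P₂ ≈ 0.0681 bar

Since PV^γ is constant along a reversible adiabat, P₂ = P₁ (V₁/V₂)^γ.
P₂ = 2.18 × (13.2/157)^(7/5) = 0.06808 bar.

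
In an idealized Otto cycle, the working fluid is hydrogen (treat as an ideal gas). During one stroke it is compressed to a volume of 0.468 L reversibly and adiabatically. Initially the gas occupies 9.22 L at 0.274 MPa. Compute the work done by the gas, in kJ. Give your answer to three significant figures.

W ≈ -14.5 kJ

γ = 7/5 for a diatomic ideal gas.
P₂ = P₁(V₁/V₂)^γ = 0.274×(9.22/0.468)^(7/5) = 17.78 MPa.
For a reversible adiabat, W_by_gas = (P₁V₁ − P₂V₂)/(γ−1).
W_by = (274000×0.00922 − 1.778×10^7×0.000468) / (2/5) = -14490 J.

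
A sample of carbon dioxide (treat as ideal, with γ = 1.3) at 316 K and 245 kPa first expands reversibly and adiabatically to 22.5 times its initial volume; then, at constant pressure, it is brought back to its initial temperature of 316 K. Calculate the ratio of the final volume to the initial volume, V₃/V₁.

V₃/V₁ ≈ 57.3

Adiabatic step: V₂/V₁ = 22.5; T₂ = T₁·(1/22.5)^(0.3) = 124.2 K.
Isobaric step: V₃/V₂ = T₃/T₂ = 316/124.2.
V₃/V₁ = (V₂/V₁)(V₃/V₂) = 22.5 × (316/124.2) = 57.26.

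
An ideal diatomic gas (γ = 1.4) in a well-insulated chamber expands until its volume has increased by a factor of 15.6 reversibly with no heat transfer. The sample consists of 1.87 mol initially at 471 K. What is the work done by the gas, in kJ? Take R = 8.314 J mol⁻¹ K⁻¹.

W ≈ 12.2 kJ

For a reversible adiabat TV^(γ−1) is constant, so T₂ = T₁ (V₁/V₂)^(γ−1).
T₂ = 471 × (1/15.6)^(0.4) = 157 K.
Q = 0, so ΔU = W_on_gas = nCᵥΔT with Cᵥ = R/(γ−1) = 20.79 J/(mol·K).
ΔU = 1.87 × 20.79 × (157 − 471) = -12210 J.
Work done by the gas = −ΔU = 12210 J.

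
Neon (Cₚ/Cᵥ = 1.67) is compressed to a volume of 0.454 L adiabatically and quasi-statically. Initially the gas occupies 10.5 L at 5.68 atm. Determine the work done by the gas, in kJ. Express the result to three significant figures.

W ≈ -65.0 kJ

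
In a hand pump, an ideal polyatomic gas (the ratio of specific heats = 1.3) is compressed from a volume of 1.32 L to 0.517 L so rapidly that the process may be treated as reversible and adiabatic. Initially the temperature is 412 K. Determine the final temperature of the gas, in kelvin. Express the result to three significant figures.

T₂ ≈ 546 K

For a reversible adiabat TV^(γ−1) is constant, so T₂ = T₁ (V₁/V₂)^(γ−1).
T₂ = 412 × (1.32/0.517)^(0.3) = 545.8 K.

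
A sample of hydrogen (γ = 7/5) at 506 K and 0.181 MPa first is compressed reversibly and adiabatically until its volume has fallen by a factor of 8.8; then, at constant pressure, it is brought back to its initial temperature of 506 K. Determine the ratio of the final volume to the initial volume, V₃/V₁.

Adiabatic step: V₂/V₁ = 0.1136; T₂ = T₁·8.8^(2/5) = 1208 K.
Isobaric step: V₃/V₂ = T₃/T₂ = 506/1208.
V₃/V₁ = (V₂/V₁)(V₃/V₂) = 0.1136 × (506/1208) = 0.04761.

V₃/V₁ ≈ 0.0476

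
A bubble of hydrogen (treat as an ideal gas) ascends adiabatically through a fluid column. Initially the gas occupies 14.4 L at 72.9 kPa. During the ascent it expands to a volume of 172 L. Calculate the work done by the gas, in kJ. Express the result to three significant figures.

W ≈ 1.65 kJ

γ = 7/5 for a diatomic ideal gas.
P₂ = P₁(V₁/V₂)^γ = 72.9×(14.4/172)^(7/5) = 2.263 kPa.
For a reversible adiabat, W_by_gas = (P₁V₁ − P₂V₂)/(γ−1).
W_by = (72900×0.0144 − 2263×0.172) / (2/5) = 1651 J.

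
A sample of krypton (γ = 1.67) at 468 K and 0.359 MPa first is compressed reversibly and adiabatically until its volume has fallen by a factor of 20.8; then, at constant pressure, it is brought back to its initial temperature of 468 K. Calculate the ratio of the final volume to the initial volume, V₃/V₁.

Adiabatic step: V₂/V₁ = 0.04808; T₂ = T₁·20.8^(0.67) = 3576 K.
Isobaric step: V₃/V₂ = T₃/T₂ = 468/3576.
V₃/V₁ = (V₂/V₁)(V₃/V₂) = 0.04808 × (468/3576) = 0.006293.

V₃/V₁ ≈ 0.00629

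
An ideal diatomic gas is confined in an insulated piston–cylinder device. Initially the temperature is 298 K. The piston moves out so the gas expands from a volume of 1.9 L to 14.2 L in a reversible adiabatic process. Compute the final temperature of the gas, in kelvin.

Adiabatic: T₁V₁^(γ−1) = T₂V₂^(γ−1) ⇒ T₂ = T₁ (V₁/V₂)^(γ−1).
For a diatomic ideal gas γ = 7/5, so γ−1 = 2/5.
T₂ = 298 × (1.9/14.2)^(2/5) = 133.3 K.

T₂ ≈ 133 K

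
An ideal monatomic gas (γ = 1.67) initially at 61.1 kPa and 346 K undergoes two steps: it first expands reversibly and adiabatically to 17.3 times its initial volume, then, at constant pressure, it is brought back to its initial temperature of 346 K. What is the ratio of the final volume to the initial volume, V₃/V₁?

Adiabatic step: V₂/V₁ = 17.3; T₂ = T₁·(1/17.3)^(0.67) = 51.24 K.
Isobaric step: V₃/V₂ = T₃/T₂ = 346/51.24.
V₃/V₁ = (V₂/V₁)(V₃/V₂) = 17.3 × (346/51.24) = 116.8.

V₃/V₁ ≈ 117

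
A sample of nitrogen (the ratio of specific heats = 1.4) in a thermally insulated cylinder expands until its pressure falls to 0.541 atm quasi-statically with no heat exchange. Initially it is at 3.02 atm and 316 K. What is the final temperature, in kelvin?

Adiabatic: T₂/T₁ = (P₂/P₁)^((γ−1)/γ).
T₂ = 316 × (0.541/3.02)^(0.286) = 193.3 K.

T₂ ≈ 193 K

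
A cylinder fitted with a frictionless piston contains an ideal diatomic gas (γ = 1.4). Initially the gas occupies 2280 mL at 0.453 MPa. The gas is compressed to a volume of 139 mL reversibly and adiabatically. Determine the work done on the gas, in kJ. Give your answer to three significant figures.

P₂ = P₁(V₁/V₂)^γ = 0.453×(2280/139)^(1.4) = 22.75 MPa.
For a reversible adiabat, W_by_gas = (P₁V₁ − P₂V₂)/(γ−1).
W_by = (453000×0.00228 − 2.275×10^7×0.000139) / (0.4) = -5324 J.
W_on_gas = −W_by = 5324 J.

W ≈ 5.32 kJ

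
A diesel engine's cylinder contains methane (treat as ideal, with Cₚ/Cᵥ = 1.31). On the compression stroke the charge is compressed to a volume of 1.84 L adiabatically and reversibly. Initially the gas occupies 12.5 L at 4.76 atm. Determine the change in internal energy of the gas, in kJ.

ΔU ≈ 15.8 kJ

P₂ = P₁(V₁/V₂)^γ = 4.76×(12.5/1.84)^(1.31) = 58.57 atm.
For a reversible adiabat, W_by_gas = (P₁V₁ − P₂V₂)/(γ−1).
W_by = (482300×0.0125 − 5.934×10^6×0.00184) / (0.31) = -15770 J.
Q = 0 ⇒ ΔU = −W_by = 15770 J.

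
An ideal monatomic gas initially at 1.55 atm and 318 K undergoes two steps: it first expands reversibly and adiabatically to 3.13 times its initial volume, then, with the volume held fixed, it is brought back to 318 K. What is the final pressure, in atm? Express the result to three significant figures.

For a monatomic ideal gas γ = 5/3.
Adiabatic step (PV^γ = const): P₂ = 1.55×(1/3.13)^(5/3) = 0.2314 atm; T₂ = 318×(1/3.13)^(2/3) = 148.6 K.
Isochoric: P₃ = P₂(T₃/T₂) = 0.2314 × (318/148.6) = 0.4952 atm.

P₃ ≈ 0.495 atm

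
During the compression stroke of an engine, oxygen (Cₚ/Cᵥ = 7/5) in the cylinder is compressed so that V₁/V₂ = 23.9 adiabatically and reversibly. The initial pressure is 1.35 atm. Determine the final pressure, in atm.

Since PV^γ is constant along a reversible adiabat, P₂ = P₁ (V₁/V₂)^γ.
P₂ = 1.35 × 23.9^(7/5) = 114.8 atm.

P₂ ≈ 115 atm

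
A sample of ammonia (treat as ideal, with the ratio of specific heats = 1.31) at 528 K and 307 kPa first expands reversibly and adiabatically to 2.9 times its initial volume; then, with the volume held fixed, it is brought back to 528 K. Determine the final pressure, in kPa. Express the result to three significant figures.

Adiabatic step (PV^γ = const): P₂ = 307×(1/2.9)^(1.31) = 76.1 kPa; T₂ = 528×(1/2.9)^(0.31) = 379.6 K.
Isochoric: P₃ = P₂(T₃/T₂) = 76.1 × (528/379.6) = 105.9 kPa.

P₃ ≈ 106 kPa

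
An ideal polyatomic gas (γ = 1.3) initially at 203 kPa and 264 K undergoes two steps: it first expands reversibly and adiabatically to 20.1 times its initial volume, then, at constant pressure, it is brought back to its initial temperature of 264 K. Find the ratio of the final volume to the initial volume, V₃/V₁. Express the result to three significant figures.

Adiabatic step: V₂/V₁ = 20.1; T₂ = T₁·(1/20.1)^(0.3) = 107.3 K.
Isobaric step: V₃/V₂ = T₃/T₂ = 264/107.3.
V₃/V₁ = (V₂/V₁)(V₃/V₂) = 20.1 × (264/107.3) = 49.45.

V₃/V₁ ≈ 49.4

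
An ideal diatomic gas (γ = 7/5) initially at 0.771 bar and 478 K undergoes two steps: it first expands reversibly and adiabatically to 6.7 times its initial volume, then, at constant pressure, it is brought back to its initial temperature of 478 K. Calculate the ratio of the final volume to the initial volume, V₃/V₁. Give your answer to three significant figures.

V₃/V₁ ≈ 14.3

Adiabatic step: V₂/V₁ = 6.7; T₂ = T₁·(1/6.7)^(2/5) = 223.4 K.
Isobaric step: V₃/V₂ = T₃/T₂ = 478/223.4.
V₃/V₁ = (V₂/V₁)(V₃/V₂) = 6.7 × (478/223.4) = 14.34.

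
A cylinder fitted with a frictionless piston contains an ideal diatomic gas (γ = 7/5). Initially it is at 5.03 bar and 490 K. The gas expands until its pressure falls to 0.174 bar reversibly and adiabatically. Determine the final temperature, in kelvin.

T₂ ≈ 187 K

Adiabatic: T₂/T₁ = (P₂/P₁)^((γ−1)/γ).
T₂ = 490 × (0.174/5.03)^(2/7) = 187.4 K.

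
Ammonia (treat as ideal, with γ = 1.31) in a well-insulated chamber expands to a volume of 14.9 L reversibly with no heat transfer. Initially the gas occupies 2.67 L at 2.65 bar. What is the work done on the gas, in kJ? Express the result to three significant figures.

W ≈ -0.943 kJ

P₂ = P₁(V₁/V₂)^γ = 2.65×(2.67/14.9)^(1.31) = 0.2787 bar.
For a reversible adiabat, W_by_gas = (P₁V₁ − P₂V₂)/(γ−1).
W_by = (265000×0.00267 − 27870×0.0149) / (0.31) = 943 J.
W_on_gas = −W_by = -943 J.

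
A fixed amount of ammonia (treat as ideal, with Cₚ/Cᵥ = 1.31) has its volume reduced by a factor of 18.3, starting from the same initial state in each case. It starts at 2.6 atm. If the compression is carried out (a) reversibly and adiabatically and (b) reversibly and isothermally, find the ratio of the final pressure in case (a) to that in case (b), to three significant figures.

P_adiabatic / P_isothermal ≈ 2.46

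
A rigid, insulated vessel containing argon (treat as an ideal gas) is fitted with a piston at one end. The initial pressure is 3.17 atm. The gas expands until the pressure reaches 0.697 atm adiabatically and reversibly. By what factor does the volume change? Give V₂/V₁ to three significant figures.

V₂/V₁ ≈ 2.48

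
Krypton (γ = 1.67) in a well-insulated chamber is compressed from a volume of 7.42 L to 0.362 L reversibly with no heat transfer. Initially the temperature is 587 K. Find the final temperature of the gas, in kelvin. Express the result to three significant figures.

For a reversible adiabat TV^(γ−1) is constant, so T₂ = T₁ (V₁/V₂)^(γ−1).
T₂ = 587 × (7.42/0.362)^(0.67) = 4441 K.

T₂ ≈ 4440 K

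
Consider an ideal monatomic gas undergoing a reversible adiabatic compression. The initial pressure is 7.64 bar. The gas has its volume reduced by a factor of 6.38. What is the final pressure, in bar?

Adiabatic: P₁V₁^γ = P₂V₂^γ ⇒ P₂ = P₁ (V₁/V₂)^γ.
For a monatomic ideal gas γ = 5/3.
P₂ = 7.64 × 6.38^(5/3) = 167.7 bar.

P₂ ≈ 168 bar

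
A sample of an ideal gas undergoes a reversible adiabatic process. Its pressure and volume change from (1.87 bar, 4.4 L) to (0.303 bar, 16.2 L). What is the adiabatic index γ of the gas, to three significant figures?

PV^γ = const ⇒ γ = ln(P₂/P₁) / ln(V₁/V₂).
γ = ln(0.303/1.87) / ln(4.4/16.2) = 1.396.

γ ≈ 1.40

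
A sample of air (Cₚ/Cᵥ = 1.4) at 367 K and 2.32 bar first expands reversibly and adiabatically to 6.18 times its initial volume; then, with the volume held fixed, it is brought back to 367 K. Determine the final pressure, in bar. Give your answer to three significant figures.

Adiabatic step (PV^γ = const): P₂ = 2.32×(1/6.18)^(1.4) = 0.1812 bar; T₂ = 367×(1/6.18)^(0.4) = 177.1 K.
Isochoric: P₃ = P₂(T₃/T₂) = 0.1812 × (367/177.1) = 0.3754 bar.

P₃ ≈ 0.375 bar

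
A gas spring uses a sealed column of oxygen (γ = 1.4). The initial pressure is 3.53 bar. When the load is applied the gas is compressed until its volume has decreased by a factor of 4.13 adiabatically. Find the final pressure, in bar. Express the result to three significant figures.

Since PV^γ is constant along a reversible adiabat, P₂ = P₁ (V₁/V₂)^γ.
P₂ = 3.53 × 4.13^(1.4) = 25.71 bar.

P₂ ≈ 25.7 bar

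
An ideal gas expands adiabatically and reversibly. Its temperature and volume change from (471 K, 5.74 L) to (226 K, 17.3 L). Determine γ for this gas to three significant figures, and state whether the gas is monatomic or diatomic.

γ ≈ 1.67; monatomic

TV^(γ−1) = const ⇒ γ − 1 = ln(T₂/T₁) / ln(V₁/V₂).
γ = 1 + ln(226/471) / ln(5.74/17.3) = 1.666.
γ ≈ 1.67 is close to 5/3, so the gas is monatomic.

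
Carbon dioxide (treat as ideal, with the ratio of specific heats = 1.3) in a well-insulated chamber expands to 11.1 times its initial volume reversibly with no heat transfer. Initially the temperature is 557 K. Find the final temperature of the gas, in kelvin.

T₂ ≈ 271 K

Adiabatic: T₁V₁^(γ−1) = T₂V₂^(γ−1) ⇒ T₂ = T₁ (V₁/V₂)^(γ−1).
T₂ = 557 × (1/11.1)^(0.3) = 270.6 K.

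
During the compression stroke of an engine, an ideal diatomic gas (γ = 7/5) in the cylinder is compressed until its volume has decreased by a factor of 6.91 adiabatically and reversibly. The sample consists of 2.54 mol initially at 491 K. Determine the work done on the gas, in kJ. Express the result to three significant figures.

Adiabatic: T₁V₁^(γ−1) = T₂V₂^(γ−1) ⇒ T₂ = T₁ (V₁/V₂)^(γ−1).
T₂ = 491 × 6.91^(2/5) = 1064 K.
Q = 0, so ΔU = W_on_gas = nCᵥΔT with Cᵥ = R/(γ−1) = 20.79 J/(mol·K).
ΔU = 2.54 × 20.79 × (1064 − 491) = 30240 J.

W ≈ 30.2 kJ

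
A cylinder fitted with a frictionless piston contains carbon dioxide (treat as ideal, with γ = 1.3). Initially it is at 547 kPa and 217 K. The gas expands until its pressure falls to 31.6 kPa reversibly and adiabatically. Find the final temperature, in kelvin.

Adiabatic: T₂/T₁ = (P₂/P₁)^((γ−1)/γ).
T₂ = 217 × (31.6/547)^(0.231) = 112.4 K.

T₂ ≈ 112 K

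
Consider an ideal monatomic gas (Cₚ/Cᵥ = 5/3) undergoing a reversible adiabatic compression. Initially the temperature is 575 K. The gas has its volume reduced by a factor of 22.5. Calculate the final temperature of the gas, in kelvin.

Adiabatic: T₁V₁^(γ−1) = T₂V₂^(γ−1) ⇒ T₂ = T₁ (V₁/V₂)^(γ−1).
T₂ = 575 × 22.5^(2/3) = 4583 K.

T₂ ≈ 4580 K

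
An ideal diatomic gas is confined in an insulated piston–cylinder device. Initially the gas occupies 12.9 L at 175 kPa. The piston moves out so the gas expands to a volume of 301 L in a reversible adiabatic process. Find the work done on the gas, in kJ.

W ≈ -4.04 kJ

γ = 7/5 for a diatomic ideal gas.
P₂ = P₁(V₁/V₂)^γ = 175×(12.9/301)^(7/5) = 2.128 kPa.
For a reversible adiabat, W_by_gas = (P₁V₁ − P₂V₂)/(γ−1).
W_by = (175000×0.0129 − 2128×0.301) / (2/5) = 4043 J.
W_on_gas = −W_by = -4043 J.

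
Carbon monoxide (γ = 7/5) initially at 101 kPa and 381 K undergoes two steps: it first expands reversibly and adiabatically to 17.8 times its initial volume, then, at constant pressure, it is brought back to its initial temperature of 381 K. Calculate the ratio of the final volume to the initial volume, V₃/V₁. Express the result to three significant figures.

Adiabatic step: V₂/V₁ = 17.8; T₂ = T₁·(1/17.8)^(2/5) = 120.4 K.
Isobaric step: V₃/V₂ = T₃/T₂ = 381/120.4.
V₃/V₁ = (V₂/V₁)(V₃/V₂) = 17.8 × (381/120.4) = 56.31.

V₃/V₁ ≈ 56.3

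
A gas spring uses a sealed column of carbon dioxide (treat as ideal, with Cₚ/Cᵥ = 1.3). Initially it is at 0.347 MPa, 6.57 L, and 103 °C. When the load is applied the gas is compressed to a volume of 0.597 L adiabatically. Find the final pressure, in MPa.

Since PV^γ is constant along a reversible adiabat, P₂ = P₁ (V₁/V₂)^γ.
P₂ = 0.347 × (6.57/0.597)^(1.3) = 7.841 MPa.

P₂ ≈ 7.84 MPa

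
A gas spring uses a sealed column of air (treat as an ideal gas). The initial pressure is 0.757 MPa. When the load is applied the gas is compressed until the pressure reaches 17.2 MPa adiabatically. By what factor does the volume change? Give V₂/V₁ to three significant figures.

V₂/V₁ ≈ 0.107

From PV^γ = const, V₂/V₁ = (P₁/P₂)^(1/γ).
For a diatomic ideal gas γ = 7/5.
V₂/V₁ = (0.757/17.2)^(5/7) = 0.1074.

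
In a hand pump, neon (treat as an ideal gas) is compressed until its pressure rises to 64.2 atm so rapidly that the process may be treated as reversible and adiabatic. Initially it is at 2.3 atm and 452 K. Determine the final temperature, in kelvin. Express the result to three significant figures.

T₂ ≈ 1710 K

Along an adiabat T P^((1−γ)/γ) is constant, so T₂ = T₁ (P₂/P₁)^((γ−1)/γ).
For a monatomic ideal gas γ = 5/3, so (γ−1)/γ = 2/5.
T₂ = 452 × (64.2/2.3)^(2/5) = 1712 K.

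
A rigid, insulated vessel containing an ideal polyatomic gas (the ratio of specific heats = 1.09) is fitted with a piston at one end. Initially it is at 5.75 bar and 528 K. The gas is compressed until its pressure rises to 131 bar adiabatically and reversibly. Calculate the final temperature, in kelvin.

Adiabatic: T₂/T₁ = (P₂/P₁)^((γ−1)/γ).
T₂ = 528 × (131/5.75)^(0.0826) = 683.5 K.

T₂ ≈ 683 K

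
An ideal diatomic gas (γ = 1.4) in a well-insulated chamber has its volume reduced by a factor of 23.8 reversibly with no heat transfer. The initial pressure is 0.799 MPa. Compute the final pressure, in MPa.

Adiabatic: P₁V₁^γ = P₂V₂^γ ⇒ P₂ = P₁ (V₁/V₂)^γ.
P₂ = 0.799 × 23.8^(1.4) = 67.57 MPa.

P₂ ≈ 67.6 MPa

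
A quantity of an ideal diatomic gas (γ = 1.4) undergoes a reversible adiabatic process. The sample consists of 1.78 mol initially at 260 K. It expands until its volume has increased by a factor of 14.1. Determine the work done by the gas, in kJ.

W ≈ 6.28 kJ

Adiabatic: T₁V₁^(γ−1) = T₂V₂^(γ−1) ⇒ T₂ = T₁ (V₁/V₂)^(γ−1).
T₂ = 260 × (1/14.1)^(0.4) = 90.22 K.
Q = 0, so ΔU = W_on_gas = nCᵥΔT with Cᵥ = R/(γ−1) = 20.79 J/(mol·K).
ΔU = 1.78 × 20.79 × (90.22 − 260) = -6282 J.
Work done by the gas = −ΔU = 6282 J.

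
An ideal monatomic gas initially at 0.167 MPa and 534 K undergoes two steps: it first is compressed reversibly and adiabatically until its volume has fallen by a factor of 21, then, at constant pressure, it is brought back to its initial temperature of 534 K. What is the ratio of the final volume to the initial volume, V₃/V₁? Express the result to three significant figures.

V₃/V₁ ≈ 0.00626

For a monatomic ideal gas γ = 5/3.
Adiabatic step: V₂/V₁ = 0.04762; T₂ = T₁·21^(2/3) = 4065 K.
Isobaric step: V₃/V₂ = T₃/T₂ = 534/4065.
V₃/V₁ = (V₂/V₁)(V₃/V₂) = 0.04762 × (534/4065) = 0.006256.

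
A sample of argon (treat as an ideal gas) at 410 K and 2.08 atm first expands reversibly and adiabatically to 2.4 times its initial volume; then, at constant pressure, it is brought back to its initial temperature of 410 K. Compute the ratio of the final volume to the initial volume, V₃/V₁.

V₃/V₁ ≈ 4.30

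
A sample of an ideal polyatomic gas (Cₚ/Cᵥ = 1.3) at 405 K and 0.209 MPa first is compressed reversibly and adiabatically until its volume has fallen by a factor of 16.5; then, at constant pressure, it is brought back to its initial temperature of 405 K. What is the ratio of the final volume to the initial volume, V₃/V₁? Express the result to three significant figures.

Adiabatic step: V₂/V₁ = 0.06061; T₂ = T₁·16.5^(0.3) = 939.1 K.
Isobaric step: V₃/V₂ = T₃/T₂ = 405/939.1.
V₃/V₁ = (V₂/V₁)(V₃/V₂) = 0.06061 × (405/939.1) = 0.02614.

V₃/V₁ ≈ 0.0261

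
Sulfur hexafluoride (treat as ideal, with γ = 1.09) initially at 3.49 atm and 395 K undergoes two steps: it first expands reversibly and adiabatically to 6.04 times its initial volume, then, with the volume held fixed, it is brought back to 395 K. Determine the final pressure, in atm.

P₃ ≈ 0.578 atm

Adiabatic step (PV^γ = const): P₂ = 3.49×(1/6.04)^(1.09) = 0.4915 atm; T₂ = 395×(1/6.04)^(0.09) = 336 K.
Isochoric: P₃ = P₂(T₃/T₂) = 0.4915 × (395/336) = 0.5778 atm.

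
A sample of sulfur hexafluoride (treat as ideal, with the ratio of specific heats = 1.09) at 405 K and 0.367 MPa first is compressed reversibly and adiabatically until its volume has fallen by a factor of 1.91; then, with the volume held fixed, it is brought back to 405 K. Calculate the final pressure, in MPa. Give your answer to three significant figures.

P₃ ≈ 0.701 MPa

Adiabatic step (PV^γ = const): P₂ = 0.367×1.91^(1.09) = 0.743 MPa; T₂ = 405×1.91^(0.09) = 429.3 K.
Isochoric: P₃ = P₂(T₃/T₂) = 0.743 × (405/429.3) = 0.701 MPa.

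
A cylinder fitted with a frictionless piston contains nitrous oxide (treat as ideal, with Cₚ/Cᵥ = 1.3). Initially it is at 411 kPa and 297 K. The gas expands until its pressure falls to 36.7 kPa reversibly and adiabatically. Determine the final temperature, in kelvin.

Adiabatic: T₂/T₁ = (P₂/P₁)^((γ−1)/γ).
T₂ = 297 × (36.7/411)^(0.231) = 170.1 K.

T₂ ≈ 170 K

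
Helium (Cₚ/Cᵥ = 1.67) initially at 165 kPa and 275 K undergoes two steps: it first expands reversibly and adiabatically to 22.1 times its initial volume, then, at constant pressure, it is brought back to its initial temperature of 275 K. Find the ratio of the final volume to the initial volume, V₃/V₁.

V₃/V₁ ≈ 176

Adiabatic step: V₂/V₁ = 22.1; T₂ = T₁·(1/22.1)^(0.67) = 34.56 K.
Isobaric step: V₃/V₂ = T₃/T₂ = 275/34.56.
V₃/V₁ = (V₂/V₁)(V₃/V₂) = 22.1 × (275/34.56) = 175.8.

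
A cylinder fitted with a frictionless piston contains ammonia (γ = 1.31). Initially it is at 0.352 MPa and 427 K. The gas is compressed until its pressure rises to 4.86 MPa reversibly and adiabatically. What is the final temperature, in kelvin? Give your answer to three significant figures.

T₂ ≈ 795 K

Adiabatic: T₂/T₁ = (P₂/P₁)^((γ−1)/γ).
T₂ = 427 × (4.86/0.352)^(0.237) = 794.7 K.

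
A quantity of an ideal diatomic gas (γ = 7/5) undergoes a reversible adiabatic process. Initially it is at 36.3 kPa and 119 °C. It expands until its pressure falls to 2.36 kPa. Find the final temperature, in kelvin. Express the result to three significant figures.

Adiabatic: T₂/T₁ = (P₂/P₁)^((γ−1)/γ).
T₁ = 119 °C = 392.1 K.
T₂ = 392.1 × (2.36/36.3)^(2/7) = 179.6 K.

T₂ ≈ 180 K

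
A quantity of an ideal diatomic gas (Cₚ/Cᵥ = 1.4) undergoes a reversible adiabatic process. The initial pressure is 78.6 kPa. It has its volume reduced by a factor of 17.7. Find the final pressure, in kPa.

P₂ ≈ 4390 kPa

Since PV^γ is constant along a reversible adiabat, P₂ = P₁ (V₁/V₂)^γ.
P₂ = 78.6 × 17.7^(1.4) = 4391 kPa.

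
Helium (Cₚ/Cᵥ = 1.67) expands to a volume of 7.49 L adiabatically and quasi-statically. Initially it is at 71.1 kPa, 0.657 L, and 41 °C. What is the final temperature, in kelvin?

T₂ ≈ 61.5 K

For a reversible adiabat TV^(γ−1) is constant, so T₂ = T₁ (V₁/V₂)^(γ−1).
T₁ = 41 °C = 314.1 K.
T₂ = 314.1 × (0.657/7.49)^(0.67) = 61.52 K.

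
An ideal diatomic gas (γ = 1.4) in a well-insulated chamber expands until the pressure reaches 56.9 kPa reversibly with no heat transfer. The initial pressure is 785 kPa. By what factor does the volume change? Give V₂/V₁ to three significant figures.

V₂/V₁ ≈ 6.52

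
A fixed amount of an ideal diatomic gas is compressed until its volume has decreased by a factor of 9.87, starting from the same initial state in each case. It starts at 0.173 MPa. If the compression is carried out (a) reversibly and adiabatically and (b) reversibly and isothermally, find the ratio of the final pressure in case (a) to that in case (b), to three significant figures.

For a diatomic ideal gas γ = 7/5.
Isothermal: P_b = P₁(V₁/V₂) = 0.173×9.87.
Adiabatic: P_a = P₁(V₁/V₂)^γ = 0.173×9.87^(7/5).
P_a/P_b = (V₁/V₂)^(γ−1) = 9.87^(2/5) = 2.499.

P_adiabatic / P_isothermal ≈ 2.50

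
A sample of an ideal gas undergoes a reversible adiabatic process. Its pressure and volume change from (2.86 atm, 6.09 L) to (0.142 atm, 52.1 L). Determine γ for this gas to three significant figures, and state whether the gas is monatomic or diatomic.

PV^γ = const ⇒ γ = ln(P₂/P₁) / ln(V₁/V₂).
γ = ln(0.142/2.86) / ln(6.09/52.1) = 1.399.
γ ≈ 1.40 is close to 7/5, so the gas is diatomic.

γ ≈ 1.40; diatomic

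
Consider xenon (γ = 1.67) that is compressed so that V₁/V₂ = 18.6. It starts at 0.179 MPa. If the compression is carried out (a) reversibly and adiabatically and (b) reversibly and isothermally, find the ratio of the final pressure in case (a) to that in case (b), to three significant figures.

Isothermal: P_b = P₁(V₁/V₂) = 0.179×18.6.
Adiabatic: P_a = P₁(V₁/V₂)^γ = 0.179×18.6^(1.67).
P_a/P_b = (V₁/V₂)^(γ−1) = 18.6^(0.67) = 7.089.

P_adiabatic / P_isothermal ≈ 7.09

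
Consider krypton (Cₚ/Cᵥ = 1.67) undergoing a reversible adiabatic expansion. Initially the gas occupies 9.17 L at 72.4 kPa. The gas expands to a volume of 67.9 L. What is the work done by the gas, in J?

W ≈ 732 J

P₂ = P₁(V₁/V₂)^γ = 72.4×(9.17/67.9)^(1.67) = 2.557 kPa.
For a reversible adiabat, W_by_gas = (P₁V₁ − P₂V₂)/(γ−1).
W_by = (72400×0.00917 − 2557×0.0679) / (0.67) = 731.8 J.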